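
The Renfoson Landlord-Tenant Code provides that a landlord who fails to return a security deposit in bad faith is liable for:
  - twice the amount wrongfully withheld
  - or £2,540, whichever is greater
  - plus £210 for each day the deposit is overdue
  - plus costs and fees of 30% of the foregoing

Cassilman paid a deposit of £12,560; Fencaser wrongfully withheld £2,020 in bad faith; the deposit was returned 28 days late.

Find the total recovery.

Doubled: 2 × £2,020 = £4,040
Minimum £2,540: £4,040 meets the minimum, no increase.
Late-return penalty: 28 × £210 = £5,880
Damages plus late penalty: £4,040 + £5,880 = £9,920
Costs and fees: 30% of £9,920 = £2,976
Total recovery: £9,920 + £2,976 = £12,896

£12,896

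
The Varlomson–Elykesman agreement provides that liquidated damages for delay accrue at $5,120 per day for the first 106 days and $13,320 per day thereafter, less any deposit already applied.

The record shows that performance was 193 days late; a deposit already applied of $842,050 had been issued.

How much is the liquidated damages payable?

First 106 days: 106 × $5,120 = $542,720
Remaining days: (193 − 106) × $13,320 = $1,158,840
Accrued per-day damages: $542,720 + $1,158,840 = $1,701,560
Less deposit already applied: $1,701,560 − $842,050 = $859,510

$859,510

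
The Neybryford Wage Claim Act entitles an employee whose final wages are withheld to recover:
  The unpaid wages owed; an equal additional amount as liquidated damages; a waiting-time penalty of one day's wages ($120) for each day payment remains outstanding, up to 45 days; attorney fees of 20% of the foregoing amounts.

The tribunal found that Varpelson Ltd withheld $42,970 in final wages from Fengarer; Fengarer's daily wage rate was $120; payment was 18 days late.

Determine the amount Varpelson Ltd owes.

Liquidated damages (equal amount): $42,970
Penalty days: min(18, 45) = 18
Waiting-time penalty: 18 × $120 = $2,160
Subtotal: $42,970 + $42,970 + $2,160 = $88,100
Attorney fees: 20% of $88,100 = $17,620
Total award: $88,100 + $17,620 = $105,720

$105,720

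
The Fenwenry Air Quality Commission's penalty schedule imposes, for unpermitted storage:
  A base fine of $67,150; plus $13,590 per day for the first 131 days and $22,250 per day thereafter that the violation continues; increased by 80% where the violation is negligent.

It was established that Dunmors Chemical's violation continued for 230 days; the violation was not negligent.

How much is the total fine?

$4,050,190

First 131 days: 131 × $13,590 = $1,780,290
Remaining days: (230 − 131) × $22,250 = $2,202,750
Per-day component: $1,780,290 + $2,202,750 = $3,983,040
Base plus per-day: $67,150 + $3,983,040 = $4,050,190
The violation was not negligent: no 80% increase.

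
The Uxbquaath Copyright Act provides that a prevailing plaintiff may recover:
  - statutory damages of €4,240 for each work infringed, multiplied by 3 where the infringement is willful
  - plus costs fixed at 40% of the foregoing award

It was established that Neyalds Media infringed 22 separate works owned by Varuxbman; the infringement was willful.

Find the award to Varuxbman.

Award: €391,776

Statutory damages: 22 × €4,240 = €93,280
Trebled: 3 × €93,280 = €279,840
Costs: 40% of €279,840 = €111,936
Award plus costs: €279,840 + €111,936 = €391,776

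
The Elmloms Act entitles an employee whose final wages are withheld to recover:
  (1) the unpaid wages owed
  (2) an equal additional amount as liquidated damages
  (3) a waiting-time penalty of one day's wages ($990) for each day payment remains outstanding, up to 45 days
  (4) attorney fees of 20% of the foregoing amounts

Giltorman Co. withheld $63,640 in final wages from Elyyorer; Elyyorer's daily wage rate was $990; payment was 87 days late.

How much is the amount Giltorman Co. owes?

$206,196

Liquidated damages (equal amount): $63,640
Penalty days: min(87, 45) = 45
Waiting-time penalty: 45 × $990 = $44,550
Subtotal: $63,640 + $63,640 + $44,550 = $171,830
Attorney fees: 20% of $171,830 = $34,366
Total award: $171,830 + $34,366 = $206,196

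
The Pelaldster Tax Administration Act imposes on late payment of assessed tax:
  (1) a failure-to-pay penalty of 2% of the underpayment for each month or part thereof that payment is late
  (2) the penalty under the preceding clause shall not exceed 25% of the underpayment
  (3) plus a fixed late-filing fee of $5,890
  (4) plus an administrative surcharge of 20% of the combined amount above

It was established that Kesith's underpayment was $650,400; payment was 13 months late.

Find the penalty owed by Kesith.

Accrued rate: 2% × 13 = 26%, capped at 25% → 25%
Failure-to-pay penalty: 25% of $650,400 = $162,600
Penalty before surcharge: $162,600 + $5,890 = $168,490
Administrative surcharge: 20% of $168,490 = $33,698
Total penalty: $168,490 + $33,698 = $202,188

$202,188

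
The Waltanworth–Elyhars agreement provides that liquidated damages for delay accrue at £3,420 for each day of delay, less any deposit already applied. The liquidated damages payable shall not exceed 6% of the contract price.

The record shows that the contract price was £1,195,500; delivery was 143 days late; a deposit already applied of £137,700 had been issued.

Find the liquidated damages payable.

Per-day damages: 143 × £3,420 = £489,060
Less deposit already applied: £489,060 − £137,700 = £351,360
Cap: 6% of £1,195,500 = £71,730
Cap at £71,730: £351,360 exceeds the cap → £71,730

Liquidated damages: £71,730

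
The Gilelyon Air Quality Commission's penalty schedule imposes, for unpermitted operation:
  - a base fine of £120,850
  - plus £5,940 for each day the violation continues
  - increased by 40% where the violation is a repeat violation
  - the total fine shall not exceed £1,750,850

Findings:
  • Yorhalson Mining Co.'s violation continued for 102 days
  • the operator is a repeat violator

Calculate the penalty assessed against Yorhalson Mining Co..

£1,017,422

Per-day component: 102 × £5,940 = £605,880
Base plus per-day: £120,850 + £605,880 = £726,730
Enhancement: 40% of £726,730 = £290,692
Enhanced fine: £726,730 + £290,692 = £1,017,422
Cap at £1,750,850: £1,017,422 is within the cap, no reduction.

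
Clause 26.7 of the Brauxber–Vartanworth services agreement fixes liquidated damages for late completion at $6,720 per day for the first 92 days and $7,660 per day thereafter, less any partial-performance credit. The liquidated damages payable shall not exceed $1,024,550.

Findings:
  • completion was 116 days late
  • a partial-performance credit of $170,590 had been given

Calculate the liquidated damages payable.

First 92 days: 92 × $6,720 = $618,240
Remaining days: (116 − 92) × $7,660 = $183,840
Accrued per-day damages: $618,240 + $183,840 = $802,080
Less partial-performance credit: $802,080 − $170,590 = $631,490
Cap at $1,024,550: $631,490 is within the cap, no reduction.

$631,490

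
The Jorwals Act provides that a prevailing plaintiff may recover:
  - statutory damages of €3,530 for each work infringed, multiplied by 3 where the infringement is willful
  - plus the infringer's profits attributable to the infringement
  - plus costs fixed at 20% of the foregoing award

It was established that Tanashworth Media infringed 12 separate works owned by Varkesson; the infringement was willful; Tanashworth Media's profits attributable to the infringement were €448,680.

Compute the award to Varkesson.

Statutory damages: 12 × €3,530 = €42,360
Trebled: 3 × €42,360 = €127,080
Combined award: €127,080 + €448,680 = €575,760
Costs: 20% of €575,760 = €115,152
Award plus costs: €575,760 + €115,152 = €690,912

€690,912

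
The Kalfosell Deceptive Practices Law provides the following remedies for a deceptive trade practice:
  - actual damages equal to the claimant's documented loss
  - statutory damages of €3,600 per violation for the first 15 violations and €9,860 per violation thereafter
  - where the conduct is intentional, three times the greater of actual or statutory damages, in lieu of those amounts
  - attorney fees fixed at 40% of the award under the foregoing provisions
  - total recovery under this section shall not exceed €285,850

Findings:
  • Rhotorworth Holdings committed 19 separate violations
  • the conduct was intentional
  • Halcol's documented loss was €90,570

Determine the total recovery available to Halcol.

First 15 violations: 15 × €3,600 = €54,000
Remaining violations: (19 − 15) × €9,860 = €39,440
Statutory damages: €54,000 + €39,440 = €93,440
Greater of actual damages (€90,570) or statutory damages (€93,440): €93,440
Trebled: 3 × €93,440 = €280,320
Attorney fees: 40% of €280,320 = €112,128
Total before cap: €280,320 + €112,128 = €392,448
Cap at €285,850: €392,448 exceeds the cap → €285,850

€285,850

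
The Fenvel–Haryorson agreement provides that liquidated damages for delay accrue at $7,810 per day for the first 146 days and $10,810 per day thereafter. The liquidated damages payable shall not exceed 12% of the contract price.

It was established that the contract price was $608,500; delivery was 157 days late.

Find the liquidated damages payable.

First 146 days: 146 × $7,810 = $1,140,260
Remaining days: (157 − 146) × $10,810 = $118,910
Accrued per-day damages: $1,140,260 + $118,910 = $1,259,170
Cap: 12% of $608,500 = $73,020
Cap at $73,020: $1,259,170 exceeds the cap → $73,020

$73,020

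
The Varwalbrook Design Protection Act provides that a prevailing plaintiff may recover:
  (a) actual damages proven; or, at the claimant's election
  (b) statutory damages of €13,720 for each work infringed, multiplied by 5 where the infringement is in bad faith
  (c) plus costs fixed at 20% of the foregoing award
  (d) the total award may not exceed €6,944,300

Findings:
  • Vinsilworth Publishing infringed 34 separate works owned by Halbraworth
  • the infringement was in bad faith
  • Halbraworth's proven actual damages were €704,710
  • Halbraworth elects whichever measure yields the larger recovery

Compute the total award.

Statutory damages: 34 × €13,720 = €466,480
Multiplied by 5: 5 × €466,480 = €2,332,400
Greater of actual damages (€704,710) or enhanced statutory damages (€2,332,400): €2,332,400
Costs: 20% of €2,332,400 = €466,480
Award plus costs: €2,332,400 + €466,480 = €2,798,880
Cap at €6,944,300: €2,798,880 is within the cap, no reduction.

€2,798,880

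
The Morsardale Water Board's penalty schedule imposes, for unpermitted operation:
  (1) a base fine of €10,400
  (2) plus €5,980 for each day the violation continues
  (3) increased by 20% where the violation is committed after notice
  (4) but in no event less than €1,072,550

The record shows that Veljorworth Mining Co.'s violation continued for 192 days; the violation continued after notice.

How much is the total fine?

€1,390,272

Per-day component: 192 × €5,980 = €1,148,160
Base plus per-day: €10,400 + €1,148,160 = €1,158,560
Enhancement: 20% of €1,158,560 = €231,712
Enhanced fine: €1,158,560 + €231,712 = €1,390,272
Minimum €1,072,550: €1,390,272 meets the minimum, no increase.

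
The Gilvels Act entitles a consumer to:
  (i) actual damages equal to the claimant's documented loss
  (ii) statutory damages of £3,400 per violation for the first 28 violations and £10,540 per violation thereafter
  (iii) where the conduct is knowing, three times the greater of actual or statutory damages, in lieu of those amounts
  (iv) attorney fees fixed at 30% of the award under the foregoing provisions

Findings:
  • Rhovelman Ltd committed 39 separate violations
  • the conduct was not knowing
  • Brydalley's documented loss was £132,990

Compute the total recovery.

£447,369

First 28 violations: 28 × £3,400 = £95,200
Remaining violations: (39 − 28) × £10,540 = £115,940
Statutory damages: £95,200 + £115,940 = £211,140
Conduct not knowing: the in-lieu enhancement does not apply.
Actual plus statutory damages: £132,990 + £211,140 = £344,130
Attorney fees: 30% of £344,130 = £103,239
Total recovery: £344,130 + £103,239 = £447,369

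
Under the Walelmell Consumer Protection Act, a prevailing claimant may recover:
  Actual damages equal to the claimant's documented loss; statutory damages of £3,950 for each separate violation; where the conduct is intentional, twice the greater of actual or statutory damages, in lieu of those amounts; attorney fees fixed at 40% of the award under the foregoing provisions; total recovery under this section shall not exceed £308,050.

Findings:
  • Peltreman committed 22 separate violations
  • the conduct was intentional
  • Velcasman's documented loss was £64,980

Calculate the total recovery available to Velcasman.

£243,320

Statutory damages: 22 × £3,950 = £86,900
Greater of actual damages (£64,980) or statutory damages (£86,900): £86,900
Doubled: 2 × £86,900 = £173,800
Attorney fees: 40% of £173,800 = £69,520
Total before cap: £173,800 + £69,520 = £243,320
Cap at £308,050: £243,320 is within the cap, no reduction.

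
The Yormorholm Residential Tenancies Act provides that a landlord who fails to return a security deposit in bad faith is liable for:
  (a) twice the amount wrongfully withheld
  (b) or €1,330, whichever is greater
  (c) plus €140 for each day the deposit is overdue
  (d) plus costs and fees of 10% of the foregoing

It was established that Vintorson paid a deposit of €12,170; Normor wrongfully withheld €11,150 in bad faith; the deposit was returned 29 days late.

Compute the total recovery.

Recovery: €28,996

Doubled: 2 × €11,150 = €22,300
Minimum €1,330: €22,300 meets the minimum, no increase.
Late-return penalty: 29 × €140 = €4,060
Damages plus late penalty: €22,300 + €4,060 = €26,360
Costs and fees: 10% of €26,360 = €2,636
Total recovery: €26,360 + €2,636 = €28,996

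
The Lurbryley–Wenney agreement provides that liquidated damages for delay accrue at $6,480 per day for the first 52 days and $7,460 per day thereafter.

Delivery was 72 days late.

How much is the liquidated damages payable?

First 52 days: 52 × $6,480 = $336,960
Remaining days: (72 − 52) × $7,460 = $149,200
Accrued per-day damages: $336,960 + $149,200 = $486,160

$486,160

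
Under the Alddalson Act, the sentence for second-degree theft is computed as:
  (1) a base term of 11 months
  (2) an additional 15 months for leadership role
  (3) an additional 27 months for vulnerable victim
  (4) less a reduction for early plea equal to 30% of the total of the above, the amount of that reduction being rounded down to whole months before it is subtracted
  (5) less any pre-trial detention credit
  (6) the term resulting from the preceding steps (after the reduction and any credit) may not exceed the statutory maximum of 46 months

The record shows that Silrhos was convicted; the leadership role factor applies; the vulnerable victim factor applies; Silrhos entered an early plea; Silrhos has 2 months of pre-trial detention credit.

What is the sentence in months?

Leadership role enhancement: +15 months
Vulnerable victim enhancement: +27 months
Adjusted term: 11 months + 15 months + 27 months = 53 months
Early plea reduction: 30% of 53 months = 15 months (rounded down)
After reduction: 53 − 15 = 38 months
Less pre-trial detention credit: 38 months − 2 months = 36 months
Cap at 46 months: 36 months is within the cap, no reduction.

36 months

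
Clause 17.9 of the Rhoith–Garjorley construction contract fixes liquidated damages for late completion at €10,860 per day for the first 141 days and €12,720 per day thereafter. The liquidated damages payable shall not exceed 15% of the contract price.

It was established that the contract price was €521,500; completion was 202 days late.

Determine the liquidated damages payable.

€78,225

First 141 days: 141 × €10,860 = €1,531,260
Remaining days: (202 − 141) × €12,720 = €775,920
Accrued per-day damages: €1,531,260 + €775,920 = €2,307,180
Cap: 15% of €521,500 = €78,225
Cap at €78,225: €2,307,180 exceeds the cap → €78,225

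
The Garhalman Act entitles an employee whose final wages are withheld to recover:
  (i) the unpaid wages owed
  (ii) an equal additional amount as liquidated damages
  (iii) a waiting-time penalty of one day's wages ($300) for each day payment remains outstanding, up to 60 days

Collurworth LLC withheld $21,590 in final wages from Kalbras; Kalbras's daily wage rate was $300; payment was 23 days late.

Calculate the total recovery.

Liquidated damages (equal amount): $21,590
Penalty days: min(23, 60) = 23
Waiting-time penalty: 23 × $300 = $6,900
Total award: $21,590 + $21,590 + $6,900 = $50,080

$50,080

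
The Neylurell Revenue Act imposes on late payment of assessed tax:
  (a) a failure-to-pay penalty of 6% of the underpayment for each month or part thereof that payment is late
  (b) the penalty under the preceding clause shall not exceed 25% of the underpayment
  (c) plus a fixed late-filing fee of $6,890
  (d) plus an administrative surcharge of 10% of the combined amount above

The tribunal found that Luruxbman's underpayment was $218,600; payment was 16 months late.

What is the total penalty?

$67,694

Accrued rate: 6% × 16 = 96%, capped at 25% → 25%
Failure-to-pay penalty: 25% of $218,600 = $54,650
Penalty before surcharge: $54,650 + $6,890 = $61,540
Administrative surcharge: 10% of $61,540 = $6,154
Total penalty: $61,540 + $6,154 = $67,694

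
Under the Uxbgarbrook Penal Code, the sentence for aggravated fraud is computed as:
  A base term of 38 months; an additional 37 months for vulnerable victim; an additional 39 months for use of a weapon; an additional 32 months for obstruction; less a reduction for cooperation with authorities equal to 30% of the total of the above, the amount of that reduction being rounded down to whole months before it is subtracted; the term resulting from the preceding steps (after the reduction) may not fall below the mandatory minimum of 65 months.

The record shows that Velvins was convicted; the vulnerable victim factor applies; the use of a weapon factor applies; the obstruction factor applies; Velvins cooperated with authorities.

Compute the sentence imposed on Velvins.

103 months

Vulnerable victim enhancement: +37 months
Use of a weapon enhancement: +39 months
Obstruction enhancement: +32 months
Adjusted term: 38 months + 37 months + 39 months + 32 months = 146 months
Cooperation with authorities reduction: 30% of 146 months = 43 months (rounded down)
After reduction: 146 − 43 = 103 months
Minimum 65 months: 103 months meets the minimum, no increase.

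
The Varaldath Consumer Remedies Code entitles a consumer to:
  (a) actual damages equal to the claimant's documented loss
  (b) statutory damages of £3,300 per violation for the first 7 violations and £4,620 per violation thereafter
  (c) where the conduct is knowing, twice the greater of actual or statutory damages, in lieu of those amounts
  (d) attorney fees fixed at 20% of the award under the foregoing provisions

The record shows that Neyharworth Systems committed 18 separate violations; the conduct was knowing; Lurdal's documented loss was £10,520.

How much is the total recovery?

First 7 violations: 7 × £3,300 = £23,100
Remaining violations: (18 − 7) × £4,620 = £50,820
Statutory damages: £23,100 + £50,820 = £73,920
Greater of actual damages (£10,520) or statutory damages (£73,920): £73,920
Doubled: 2 × £73,920 = £147,840
Attorney fees: 20% of £147,840 = £29,568
Total recovery: £147,840 + £29,568 = £177,408

£177,408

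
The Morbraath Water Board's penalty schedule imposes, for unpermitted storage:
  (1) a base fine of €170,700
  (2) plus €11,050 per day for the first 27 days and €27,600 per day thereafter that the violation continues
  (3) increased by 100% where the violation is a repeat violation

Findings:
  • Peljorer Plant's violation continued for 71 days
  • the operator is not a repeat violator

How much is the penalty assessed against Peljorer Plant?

€1,683,450

First 27 days: 27 × €11,050 = €298,350
Remaining days: (71 − 27) × €27,600 = €1,214,400
Per-day component: €298,350 + €1,214,400 = €1,512,750
Base plus per-day: €170,700 + €1,512,750 = €1,683,450
The operator is not a repeat violator: no 100% increase.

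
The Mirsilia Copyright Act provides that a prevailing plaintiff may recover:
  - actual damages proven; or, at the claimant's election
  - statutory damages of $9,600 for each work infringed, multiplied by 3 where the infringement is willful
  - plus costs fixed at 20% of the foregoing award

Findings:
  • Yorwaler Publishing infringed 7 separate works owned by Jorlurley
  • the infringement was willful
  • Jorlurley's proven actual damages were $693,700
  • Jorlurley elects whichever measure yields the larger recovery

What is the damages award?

$832,440

Statutory damages: 7 × $9,600 = $67,200
Trebled: 3 × $67,200 = $201,600
Greater of actual damages ($693,700) or enhanced statutory damages ($201,600): $693,700
Costs: 20% of $693,700 = $138,740
Award plus costs: $693,700 + $138,740 = $832,440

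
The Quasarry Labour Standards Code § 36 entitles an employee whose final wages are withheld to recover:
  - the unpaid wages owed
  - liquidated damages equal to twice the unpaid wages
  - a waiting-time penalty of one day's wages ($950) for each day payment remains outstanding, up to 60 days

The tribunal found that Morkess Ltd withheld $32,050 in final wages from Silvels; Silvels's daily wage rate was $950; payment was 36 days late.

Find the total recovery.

Doubled: 2 × $32,050 = $64,100
Penalty days: min(36, 60) = 36
Waiting-time penalty: 36 × $950 = $34,200
Total award: $32,050 + $64,100 + $34,200 = $130,350

$130,350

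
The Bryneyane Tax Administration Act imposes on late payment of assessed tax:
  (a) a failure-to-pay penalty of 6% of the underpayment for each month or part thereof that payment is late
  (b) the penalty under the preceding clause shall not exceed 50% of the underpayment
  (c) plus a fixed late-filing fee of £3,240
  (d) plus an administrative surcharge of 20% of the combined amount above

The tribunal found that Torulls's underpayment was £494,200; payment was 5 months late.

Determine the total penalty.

£181,800

Accrued rate: 6% × 5 = 30%, capped at 50% → 30%
Failure-to-pay penalty: 30% of £494,200 = £148,260
Penalty before surcharge: £148,260 + £3,240 = £151,500
Administrative surcharge: 20% of £151,500 = £30,300
Total penalty: £151,500 + £30,300 = £181,800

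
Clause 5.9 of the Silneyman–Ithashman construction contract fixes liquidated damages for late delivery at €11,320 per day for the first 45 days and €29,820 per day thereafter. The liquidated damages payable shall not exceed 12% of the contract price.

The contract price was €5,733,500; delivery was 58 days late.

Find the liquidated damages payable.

€688,020

First 45 days: 45 × €11,320 = €509,400
Remaining days: (58 − 45) × €29,820 = €387,660
Accrued per-day damages: €509,400 + €387,660 = €897,060
Cap: 12% of €5,733,500 = €688,020
Cap at €688,020: €897,060 exceeds the cap → €688,020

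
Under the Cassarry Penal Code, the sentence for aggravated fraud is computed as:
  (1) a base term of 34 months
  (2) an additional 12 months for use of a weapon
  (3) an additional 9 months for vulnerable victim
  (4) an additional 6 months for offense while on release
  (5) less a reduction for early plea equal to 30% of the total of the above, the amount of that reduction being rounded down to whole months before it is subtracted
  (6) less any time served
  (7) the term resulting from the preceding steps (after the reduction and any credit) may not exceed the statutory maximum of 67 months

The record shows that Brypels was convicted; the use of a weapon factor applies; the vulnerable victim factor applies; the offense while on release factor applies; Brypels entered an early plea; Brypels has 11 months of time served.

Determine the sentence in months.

Use of a weapon enhancement: +12 months
Vulnerable victim enhancement: +9 months
Offense while on release enhancement: +6 months
Adjusted term: 34 months + 12 months + 9 months + 6 months = 61 months
Early plea reduction: 30% of 61 months = 18 months (rounded down)
After reduction: 61 − 18 = 43 months
Less time served: 43 months − 11 months = 32 months
Cap at 67 months: 32 months is within the cap, no reduction.

32 months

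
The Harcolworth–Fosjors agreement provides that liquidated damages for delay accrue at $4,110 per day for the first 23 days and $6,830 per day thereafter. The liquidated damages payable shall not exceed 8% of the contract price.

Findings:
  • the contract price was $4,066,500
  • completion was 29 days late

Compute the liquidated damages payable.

Liquidated damages: $135,510

First 23 days: 23 × $4,110 = $94,530
Remaining days: (29 − 23) × $6,830 = $40,980
Accrued per-day damages: $94,530 + $40,980 = $135,510
Cap: 8% of $4,066,500 = $325,320
Cap at $325,320: $135,510 is within the cap, no reduction.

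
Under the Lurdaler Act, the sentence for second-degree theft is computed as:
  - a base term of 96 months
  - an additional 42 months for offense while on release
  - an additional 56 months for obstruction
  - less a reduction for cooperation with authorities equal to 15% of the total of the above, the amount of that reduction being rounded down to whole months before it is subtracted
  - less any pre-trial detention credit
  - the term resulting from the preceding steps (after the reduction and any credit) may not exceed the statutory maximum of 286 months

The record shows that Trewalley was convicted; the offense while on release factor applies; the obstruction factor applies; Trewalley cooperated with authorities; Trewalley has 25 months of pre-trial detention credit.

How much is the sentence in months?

Offense while on release enhancement: +42 months
Obstruction enhancement: +56 months
Adjusted term: 96 months + 42 months + 56 months = 194 months
Cooperation with authorities reduction: 15% of 194 months = 29 months (rounded down)
After reduction: 194 − 29 = 165 months
Less pre-trial detention credit: 165 months − 25 months = 140 months
Cap at 286 months: 140 months is within the cap, no reduction.

140 months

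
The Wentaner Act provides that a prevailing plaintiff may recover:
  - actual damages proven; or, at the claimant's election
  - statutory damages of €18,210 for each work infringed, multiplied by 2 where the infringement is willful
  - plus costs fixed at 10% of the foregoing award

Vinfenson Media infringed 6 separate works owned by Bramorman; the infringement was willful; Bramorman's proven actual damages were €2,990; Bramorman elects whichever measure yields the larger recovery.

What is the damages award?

€240,372

Statutory damages: 6 × €18,210 = €109,260
Doubled: 2 × €109,260 = €218,520
Greater of actual damages (€2,990) or enhanced statutory damages (€218,520): €218,520
Costs: 10% of €218,520 = €21,852
Award plus costs: €218,520 + €21,852 = €240,372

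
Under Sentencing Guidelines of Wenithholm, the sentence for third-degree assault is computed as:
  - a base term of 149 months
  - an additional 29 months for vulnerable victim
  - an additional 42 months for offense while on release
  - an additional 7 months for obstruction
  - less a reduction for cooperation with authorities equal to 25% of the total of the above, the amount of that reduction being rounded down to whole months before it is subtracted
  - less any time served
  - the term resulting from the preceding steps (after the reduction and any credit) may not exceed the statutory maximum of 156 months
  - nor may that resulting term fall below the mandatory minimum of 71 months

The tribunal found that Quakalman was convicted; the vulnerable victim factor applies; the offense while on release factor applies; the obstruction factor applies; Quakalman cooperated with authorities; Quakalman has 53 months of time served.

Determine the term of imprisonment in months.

118 months

Vulnerable victim enhancement: +29 months
Offense while on release enhancement: +42 months
Obstruction enhancement: +7 months
Adjusted term: 149 months + 29 months + 42 months + 7 months = 227 months
Cooperation with authorities reduction: 25% of 227 months = 56 months (rounded down)
After reduction: 227 − 56 = 171 months
Less time served: 171 months − 53 months = 118 months
Cap at 156 months: 118 months is within the cap, no reduction.
Minimum 71 months: 118 months meets the minimum, no increase.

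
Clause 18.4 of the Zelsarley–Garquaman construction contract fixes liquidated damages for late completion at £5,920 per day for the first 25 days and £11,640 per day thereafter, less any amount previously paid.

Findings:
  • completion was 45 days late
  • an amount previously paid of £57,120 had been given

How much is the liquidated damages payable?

£323,680

First 25 days: 25 × £5,920 = £148,000
Remaining days: (45 − 25) × £11,640 = £232,800
Accrued per-day damages: £148,000 + £232,800 = £380,800
Less amount previously paid: £380,800 − £57,120 = £323,680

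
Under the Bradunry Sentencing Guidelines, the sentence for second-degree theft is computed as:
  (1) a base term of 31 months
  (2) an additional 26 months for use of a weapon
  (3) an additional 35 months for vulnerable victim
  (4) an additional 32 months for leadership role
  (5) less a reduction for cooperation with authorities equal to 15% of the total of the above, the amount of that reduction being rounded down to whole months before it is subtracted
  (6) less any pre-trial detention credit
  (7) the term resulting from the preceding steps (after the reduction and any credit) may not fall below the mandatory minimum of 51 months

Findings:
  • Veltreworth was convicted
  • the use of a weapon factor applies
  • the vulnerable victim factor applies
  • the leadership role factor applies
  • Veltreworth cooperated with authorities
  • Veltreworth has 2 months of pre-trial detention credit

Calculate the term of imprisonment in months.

Use of a weapon enhancement: +26 months
Vulnerable victim enhancement: +35 months
Leadership role enhancement: +32 months
Adjusted term: 31 months + 26 months + 35 months + 32 months = 124 months
Cooperation with authorities reduction: 15% of 124 months = 18 months (rounded down)
After reduction: 124 − 18 = 106 months
Less pre-trial detention credit: 106 months − 2 months = 104 months
Minimum 51 months: 104 months meets the minimum, no increase.

104 months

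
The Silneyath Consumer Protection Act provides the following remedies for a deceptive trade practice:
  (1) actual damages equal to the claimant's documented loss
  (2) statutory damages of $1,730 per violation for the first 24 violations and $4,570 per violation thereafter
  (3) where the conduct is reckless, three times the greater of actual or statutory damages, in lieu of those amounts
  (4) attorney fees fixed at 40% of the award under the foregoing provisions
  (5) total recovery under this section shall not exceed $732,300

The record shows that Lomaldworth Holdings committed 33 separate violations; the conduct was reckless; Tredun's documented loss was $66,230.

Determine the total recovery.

First 24 violations: 24 × $1,730 = $41,520
Remaining violations: (33 − 24) × $4,570 = $41,130
Statutory damages: $41,520 + $41,130 = $82,650
Greater of actual damages ($66,230) or statutory damages ($82,650): $82,650
Trebled: 3 × $82,650 = $247,950
Attorney fees: 40% of $247,950 = $99,180
Total before cap: $247,950 + $99,180 = $347,130
Cap at $732,300: $347,130 is within the cap, no reduction.

$347,130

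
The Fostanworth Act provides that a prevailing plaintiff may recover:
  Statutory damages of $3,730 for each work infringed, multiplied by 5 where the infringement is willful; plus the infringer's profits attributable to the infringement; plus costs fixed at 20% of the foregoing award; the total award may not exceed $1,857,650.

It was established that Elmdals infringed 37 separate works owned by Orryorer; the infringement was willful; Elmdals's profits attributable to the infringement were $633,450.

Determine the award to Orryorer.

Statutory damages: 37 × $3,730 = $138,010
Multiplied by 5: 5 × $138,010 = $690,050
Combined award: $690,050 + $633,450 = $1,323,500
Costs: 20% of $1,323,500 = $264,700
Award plus costs: $1,323,500 + $264,700 = $1,588,200
Cap at $1,857,650: $1,588,200 is within the cap, no reduction.

Award: $1,588,200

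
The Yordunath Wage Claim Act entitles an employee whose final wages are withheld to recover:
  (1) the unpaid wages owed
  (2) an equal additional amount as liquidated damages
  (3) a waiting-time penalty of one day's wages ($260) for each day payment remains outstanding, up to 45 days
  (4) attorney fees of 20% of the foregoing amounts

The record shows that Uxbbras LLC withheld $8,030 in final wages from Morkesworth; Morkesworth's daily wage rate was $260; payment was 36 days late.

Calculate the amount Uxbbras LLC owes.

Total award: $30,504

Liquidated damages (equal amount): $8,030
Penalty days: min(36, 45) = 36
Waiting-time penalty: 36 × $260 = $9,360
Subtotal: $8,030 + $8,030 + $9,360 = $25,420
Attorney fees: 20% of $25,420 = $5,084
Total award: $25,420 + $5,084 = $30,504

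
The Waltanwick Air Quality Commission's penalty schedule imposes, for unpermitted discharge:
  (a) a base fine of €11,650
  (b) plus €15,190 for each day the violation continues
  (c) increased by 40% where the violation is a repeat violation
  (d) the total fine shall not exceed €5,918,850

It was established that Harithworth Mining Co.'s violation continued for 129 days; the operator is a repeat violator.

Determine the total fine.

Per-day component: 129 × €15,190 = €1,959,510
Base plus per-day: €11,650 + €1,959,510 = €1,971,160
Enhancement: 40% of €1,971,160 = €788,464
Enhanced fine: €1,971,160 + €788,464 = €2,759,624
Cap at €5,918,850: €2,759,624 is within the cap, no reduction.

€2,759,624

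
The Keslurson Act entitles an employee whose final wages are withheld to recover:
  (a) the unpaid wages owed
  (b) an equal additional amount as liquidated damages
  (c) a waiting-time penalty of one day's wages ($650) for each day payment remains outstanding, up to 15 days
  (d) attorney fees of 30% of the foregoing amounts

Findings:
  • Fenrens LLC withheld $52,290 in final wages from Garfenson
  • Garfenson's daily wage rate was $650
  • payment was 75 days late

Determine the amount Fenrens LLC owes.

Total award: $148,629

Liquidated damages (equal amount): $52,290
Penalty days: min(75, 15) = 15
Waiting-time penalty: 15 × $650 = $9,750
Subtotal: $52,290 + $52,290 + $9,750 = $114,330
Attorney fees: 30% of $114,330 = $34,299
Total award: $114,330 + $34,299 = $148,629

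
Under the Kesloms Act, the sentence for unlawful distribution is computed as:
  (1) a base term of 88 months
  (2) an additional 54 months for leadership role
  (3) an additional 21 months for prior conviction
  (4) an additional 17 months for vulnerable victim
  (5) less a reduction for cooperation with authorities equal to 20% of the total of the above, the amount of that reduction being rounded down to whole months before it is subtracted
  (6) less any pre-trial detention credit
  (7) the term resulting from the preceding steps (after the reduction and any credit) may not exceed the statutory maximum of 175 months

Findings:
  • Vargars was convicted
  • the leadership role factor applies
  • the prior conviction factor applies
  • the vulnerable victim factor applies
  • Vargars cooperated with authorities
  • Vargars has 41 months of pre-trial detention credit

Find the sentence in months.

Leadership role enhancement: +54 months
Prior conviction enhancement: +21 months
Vulnerable victim enhancement: +17 months
Adjusted term: 88 months + 54 months + 21 months + 17 months = 180 months
Cooperation with authorities reduction: 20% of 180 months = 36 months (rounded down)
After reduction: 180 − 36 = 144 months
Less pre-trial detention credit: 144 months − 41 months = 103 months
Cap at 175 months: 103 months is within the cap, no reduction.

103 months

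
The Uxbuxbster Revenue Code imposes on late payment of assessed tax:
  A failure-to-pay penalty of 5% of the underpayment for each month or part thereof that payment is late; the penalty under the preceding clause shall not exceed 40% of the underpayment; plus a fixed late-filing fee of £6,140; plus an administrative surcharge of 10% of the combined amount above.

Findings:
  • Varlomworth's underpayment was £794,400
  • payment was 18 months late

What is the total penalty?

£356,290

Accrued rate: 5% × 18 = 90%, capped at 40% → 40%
Failure-to-pay penalty: 40% of £794,400 = £317,760
Penalty before surcharge: £317,760 + £6,140 = £323,900
Administrative surcharge: 10% of £323,900 = £32,390
Total penalty: £323,900 + £32,390 = £356,290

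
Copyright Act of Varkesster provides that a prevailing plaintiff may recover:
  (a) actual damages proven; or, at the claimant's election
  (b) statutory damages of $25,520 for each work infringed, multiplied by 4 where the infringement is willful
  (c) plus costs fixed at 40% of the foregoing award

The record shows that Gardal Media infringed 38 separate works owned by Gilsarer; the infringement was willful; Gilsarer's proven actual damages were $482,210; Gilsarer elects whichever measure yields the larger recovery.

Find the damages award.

Statutory damages: 38 × $25,520 = $969,760
Multiplied by 4: 4 × $969,760 = $3,879,040
Greater of actual damages ($482,210) or enhanced statutory damages ($3,879,040): $3,879,040
Costs: 40% of $3,879,040 = $1,551,616
Award plus costs: $3,879,040 + $1,551,616 = $5,430,656

$5,430,656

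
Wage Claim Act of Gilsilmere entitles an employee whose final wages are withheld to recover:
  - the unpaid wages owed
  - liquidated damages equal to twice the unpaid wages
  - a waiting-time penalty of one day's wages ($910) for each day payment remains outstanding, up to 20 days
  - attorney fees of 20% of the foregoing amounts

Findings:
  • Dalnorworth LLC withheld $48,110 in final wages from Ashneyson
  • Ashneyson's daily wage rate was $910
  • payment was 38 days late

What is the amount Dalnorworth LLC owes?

Doubled: 2 × $48,110 = $96,220
Penalty days: min(38, 20) = 20
Waiting-time penalty: 20 × $910 = $18,200
Subtotal: $48,110 + $96,220 + $18,200 = $162,530
Attorney fees: 20% of $162,530 = $32,506
Total award: $162,530 + $32,506 = $195,036

$195,036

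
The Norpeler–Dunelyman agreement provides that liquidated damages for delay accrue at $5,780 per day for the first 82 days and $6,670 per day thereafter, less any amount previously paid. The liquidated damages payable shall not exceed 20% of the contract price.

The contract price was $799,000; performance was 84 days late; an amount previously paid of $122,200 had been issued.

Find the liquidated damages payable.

First 82 days: 82 × $5,780 = $473,960
Remaining days: (84 − 82) × $6,670 = $13,340
Accrued per-day damages: $473,960 + $13,340 = $487,300
Less amount previously paid: $487,300 − $122,200 = $365,100
Cap: 20% of $799,000 = $159,800
Cap at $159,800: $365,100 exceeds the cap → $159,800

Liquidated damages: $159,800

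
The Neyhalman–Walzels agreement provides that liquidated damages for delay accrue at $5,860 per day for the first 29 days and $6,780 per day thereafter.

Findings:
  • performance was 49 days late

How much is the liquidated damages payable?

First 29 days: 29 × $5,860 = $169,940
Remaining days: (49 − 29) × $6,780 = $135,600
Accrued per-day damages: $169,940 + $135,600 = $305,540

Liquidated damages: $305,540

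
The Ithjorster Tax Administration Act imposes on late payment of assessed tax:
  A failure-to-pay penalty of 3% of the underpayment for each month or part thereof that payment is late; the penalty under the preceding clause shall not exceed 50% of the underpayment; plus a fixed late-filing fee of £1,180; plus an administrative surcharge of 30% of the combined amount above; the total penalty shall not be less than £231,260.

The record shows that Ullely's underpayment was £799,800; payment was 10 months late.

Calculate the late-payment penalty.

£313,456

Accrued rate: 3% × 10 = 30%, capped at 50% → 30%
Failure-to-pay penalty: 30% of £799,800 = £239,940
Penalty before surcharge: £239,940 + £1,180 = £241,120
Administrative surcharge: 30% of £241,120 = £72,336
Total penalty: £241,120 + £72,336 = £313,456
Minimum £231,260: £313,456 meets the minimum, no increase.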